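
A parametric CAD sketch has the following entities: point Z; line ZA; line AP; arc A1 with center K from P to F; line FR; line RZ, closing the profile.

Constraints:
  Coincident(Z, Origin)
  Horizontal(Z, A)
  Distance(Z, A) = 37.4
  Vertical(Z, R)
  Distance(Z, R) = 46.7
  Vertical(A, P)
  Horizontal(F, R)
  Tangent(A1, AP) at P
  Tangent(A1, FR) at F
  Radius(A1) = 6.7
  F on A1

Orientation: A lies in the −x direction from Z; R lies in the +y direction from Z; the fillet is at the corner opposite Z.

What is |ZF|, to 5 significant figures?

55.887

The virtual corner opposite Z is at (-37.400, 46.700). Since A1 is tangent to AP there, KP ⟂ AP and since A1 is tangent to FR there, KF ⟂ FR, with radius 6.7, so the center K sits 6.7 in from both sides at K = (-30.700, 40.000). That places the tangent points at P = (-37.400, 40.000) on AP and F = (-30.700, 46.700) on FR. Then |ZF| = |F − Z| = 55.887.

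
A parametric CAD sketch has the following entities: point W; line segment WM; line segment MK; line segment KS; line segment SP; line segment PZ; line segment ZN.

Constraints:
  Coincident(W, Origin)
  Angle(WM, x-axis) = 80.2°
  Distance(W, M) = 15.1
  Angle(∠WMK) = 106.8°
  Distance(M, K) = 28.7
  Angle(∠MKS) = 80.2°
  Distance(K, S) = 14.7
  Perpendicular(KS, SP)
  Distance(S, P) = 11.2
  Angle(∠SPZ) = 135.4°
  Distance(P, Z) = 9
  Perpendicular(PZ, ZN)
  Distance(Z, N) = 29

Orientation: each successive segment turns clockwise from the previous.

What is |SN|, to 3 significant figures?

27.1

W is at the origin; WM runs at 80.2° with length 15.1, so M = (2.57, 14.9). ∠WMK = 106.8° gives MK at 7.00° from the x-axis; with |MK| = 28.7, K = (31.1, 18.4). ∠MKS = 80.2° gives KS at -92.8° from the x-axis; with |KS| = 14.7, S = (30.3, 3.69). KS is perpendicular to SP, so SP runs at 177°; with |SP| = 11.2, P = (19.2, 4.24). ∠SPZ = 135.4° gives PZ at 133° from the x-axis; with |PZ| = 9.0, Z = (13.1, 10.9). The perpendicularity gives ZN at right angles to PZ, so ZN runs at 42.6°; with |ZN| = 29.0, N = (34.4, 30.5). Then |SN| = |N − S| = 27.1.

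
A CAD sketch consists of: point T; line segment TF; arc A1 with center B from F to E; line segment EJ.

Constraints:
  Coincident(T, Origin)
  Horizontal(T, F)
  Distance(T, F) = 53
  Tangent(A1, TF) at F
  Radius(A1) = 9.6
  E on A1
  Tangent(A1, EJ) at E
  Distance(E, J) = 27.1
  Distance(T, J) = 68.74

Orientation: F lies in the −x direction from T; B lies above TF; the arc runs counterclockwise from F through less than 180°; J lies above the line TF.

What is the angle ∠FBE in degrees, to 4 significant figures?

118.0°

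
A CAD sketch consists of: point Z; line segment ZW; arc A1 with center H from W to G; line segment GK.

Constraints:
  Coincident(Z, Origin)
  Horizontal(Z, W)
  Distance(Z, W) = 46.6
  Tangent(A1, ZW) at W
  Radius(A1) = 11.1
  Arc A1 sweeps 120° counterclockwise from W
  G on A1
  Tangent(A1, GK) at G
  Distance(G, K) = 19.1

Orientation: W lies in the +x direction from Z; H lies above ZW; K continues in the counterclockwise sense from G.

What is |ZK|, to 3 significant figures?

57.3

On A1, W sits at bearing -90° from H; a 120° counterclockwise sweep puts G at bearing 30°, so G = H + 11.1·(cos 30°, sin 30°) = (56.2, 16.6). A1 meets GK tangentially, so HG is at right angles to GK, so GK runs along (−sin 30°, cos 30°); with |GK| = 19.1, K = (46.7, 33.2). Then |ZK| = |K − Z| = 57.3.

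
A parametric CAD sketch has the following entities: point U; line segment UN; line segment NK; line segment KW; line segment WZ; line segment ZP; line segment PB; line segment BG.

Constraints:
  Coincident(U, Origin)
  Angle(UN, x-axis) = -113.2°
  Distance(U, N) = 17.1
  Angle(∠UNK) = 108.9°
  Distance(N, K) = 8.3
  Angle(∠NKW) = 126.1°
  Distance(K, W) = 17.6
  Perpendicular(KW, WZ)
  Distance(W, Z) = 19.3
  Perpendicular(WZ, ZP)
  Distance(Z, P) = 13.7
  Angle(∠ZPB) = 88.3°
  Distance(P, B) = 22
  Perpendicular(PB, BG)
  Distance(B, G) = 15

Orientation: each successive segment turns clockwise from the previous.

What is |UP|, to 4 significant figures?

1.742

U is at the origin; UN runs at -113.2° with length 17.1, so N = (-6.736, -15.72). ∠UNK = 108.9° gives NK at 175.7° from the x-axis; with |NK| = 8.3, K = (-15.01, -15.09). ∠NKW = 126.1° gives KW at 121.8° from the x-axis; with |KW| = 17.6, W = (-24.29, -0.1368). The perpendicularity gives WZ at right angles to KW, so WZ runs at 31.80°; with |WZ| = 19.3, Z = (-7.885, 10.03). The perpendicularity gives ZP at right angles to WZ, so ZP runs at -58.20°; with |ZP| = 13.7, P = (-0.6652, -1.610). Then |UP| = |P − U| = 1.742.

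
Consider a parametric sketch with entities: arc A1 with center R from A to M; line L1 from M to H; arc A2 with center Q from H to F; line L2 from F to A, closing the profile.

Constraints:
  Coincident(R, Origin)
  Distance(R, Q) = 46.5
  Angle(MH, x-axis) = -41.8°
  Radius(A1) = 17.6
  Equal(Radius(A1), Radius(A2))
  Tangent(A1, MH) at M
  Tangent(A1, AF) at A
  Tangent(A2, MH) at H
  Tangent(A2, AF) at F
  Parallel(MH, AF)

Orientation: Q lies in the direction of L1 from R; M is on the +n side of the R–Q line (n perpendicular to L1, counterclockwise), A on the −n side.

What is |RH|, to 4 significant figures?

49.72

The slot axis is L1's direction at -41.8°, so u = (cos -41.8°, sin -41.8°) = (0.7455, -0.6665) and n = (−sin -41.8°, cos -41.8°) = (0.6665, 0.7455). R is at the origin and Q lies 46.5 along u from R, so Q = 46.5·u = (34.66, -30.99). Tangency of A1 to both parallel lines with radius 17.6 puts M and A at R ± 17.6·n: M = (11.73, 13.12), A = (-11.73, -13.12). Equal radii place H and F the same way about Q: H = Q + 17.6·n = (46.40, -17.87), F = Q − 17.6·n = (22.93, -44.11). Then |RH| = |H − R| = 49.72.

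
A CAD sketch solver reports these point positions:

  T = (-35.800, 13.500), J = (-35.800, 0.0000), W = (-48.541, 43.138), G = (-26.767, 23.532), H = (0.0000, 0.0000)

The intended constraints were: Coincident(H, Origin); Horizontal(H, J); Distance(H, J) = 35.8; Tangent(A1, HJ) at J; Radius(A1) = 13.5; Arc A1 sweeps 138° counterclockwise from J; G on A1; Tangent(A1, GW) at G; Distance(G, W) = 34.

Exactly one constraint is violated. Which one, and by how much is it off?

Distance(G, W) = 34 — off by 4.70.

H = (0.00, 0.00) ✓; H.y = 0.00, J.y = 0.00 ✓; |HJ| = 35.80 ✓; ∠(TJ, JH) = 90.00° ✓; |TJ| = 13.50 ✓; bearing(T→G) − bearing(T→J) = 138.0° ✓; |TG| = 13.50 ✓; ∠(TG, GW) = 90.00° ✓; |GW| = 29.30 ✗.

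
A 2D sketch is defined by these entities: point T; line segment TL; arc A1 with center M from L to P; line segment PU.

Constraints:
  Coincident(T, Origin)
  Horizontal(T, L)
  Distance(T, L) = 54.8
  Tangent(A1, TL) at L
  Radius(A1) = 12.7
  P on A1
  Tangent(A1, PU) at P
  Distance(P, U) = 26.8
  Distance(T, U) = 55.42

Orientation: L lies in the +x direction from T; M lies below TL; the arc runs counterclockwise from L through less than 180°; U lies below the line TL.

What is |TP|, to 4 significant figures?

43.73

Checks: |MP| = 12.70 ✓; ∠(MP, PU) = 90.00° ✓; |PU| = 26.80 ✓; |TU| = 55.42 ✓.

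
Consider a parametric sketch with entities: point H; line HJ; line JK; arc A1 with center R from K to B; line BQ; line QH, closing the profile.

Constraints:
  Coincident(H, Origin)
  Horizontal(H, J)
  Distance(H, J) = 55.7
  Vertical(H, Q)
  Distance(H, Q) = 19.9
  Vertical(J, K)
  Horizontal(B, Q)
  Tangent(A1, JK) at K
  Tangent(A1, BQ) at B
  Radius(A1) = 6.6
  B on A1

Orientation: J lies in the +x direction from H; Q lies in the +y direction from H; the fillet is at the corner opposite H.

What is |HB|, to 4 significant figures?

52.98

H is at the origin; HJ is horizontal with |HJ| = 55.7 and J on the +x side, so J = (55.70, 0.000). H and Q share the same x with |HQ| = 19.9 and Q on the +y side, so Q = (0.000, 19.90). The virtual corner opposite H is at (55.70, 19.90). Since A1 is tangent to JK there, RK ⟂ JK and the tangent condition forces RB to be normal to BQ, with radius 6.6, so the center R sits 6.6 in from both sides at R = (49.10, 13.30). That places the tangent points at K = (55.70, 13.30) on JK and B = (49.10, 19.90) on BQ. Then |HB| = |B − H| = 52.98.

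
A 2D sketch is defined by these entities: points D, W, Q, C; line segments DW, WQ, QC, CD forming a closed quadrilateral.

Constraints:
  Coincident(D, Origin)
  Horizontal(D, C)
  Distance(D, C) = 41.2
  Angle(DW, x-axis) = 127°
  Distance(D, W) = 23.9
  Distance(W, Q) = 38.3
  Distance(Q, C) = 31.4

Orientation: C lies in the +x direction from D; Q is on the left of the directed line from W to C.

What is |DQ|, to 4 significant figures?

34.79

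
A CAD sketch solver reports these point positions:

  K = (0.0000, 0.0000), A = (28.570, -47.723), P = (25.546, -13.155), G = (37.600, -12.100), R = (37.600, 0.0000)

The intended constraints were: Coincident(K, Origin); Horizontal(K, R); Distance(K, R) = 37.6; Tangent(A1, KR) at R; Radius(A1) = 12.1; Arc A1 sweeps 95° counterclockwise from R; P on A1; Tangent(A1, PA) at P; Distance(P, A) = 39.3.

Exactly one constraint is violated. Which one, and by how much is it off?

Distance(P, A) = 39.3 — off by 4.60.

K = (0.00, 0.00) ✓; K.y = 0.00, R.y = 0.00 ✓; |KR| = 37.60 ✓; ∠(GR, RK) = 90.00° ✓; |GR| = 12.10 ✓; bearing(G→P) − bearing(G→R) = 95.00° ✓; |GP| = 12.10 ✓; ∠(GP, PA) = 90.00° ✓; |PA| = 34.70 ✗.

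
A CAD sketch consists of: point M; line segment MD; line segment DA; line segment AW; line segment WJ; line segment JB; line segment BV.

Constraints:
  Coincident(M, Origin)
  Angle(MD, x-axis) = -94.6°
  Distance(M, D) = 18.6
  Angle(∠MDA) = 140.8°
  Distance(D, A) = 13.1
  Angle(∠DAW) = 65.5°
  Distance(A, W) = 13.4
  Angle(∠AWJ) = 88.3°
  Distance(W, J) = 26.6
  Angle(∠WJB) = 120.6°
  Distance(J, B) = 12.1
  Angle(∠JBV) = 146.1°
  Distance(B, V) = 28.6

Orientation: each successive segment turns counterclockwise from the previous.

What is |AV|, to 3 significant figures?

40.0

∠WJB = 120.6° gives JB at -150° from the x-axis; with |JB| = 12.1, B = (-20.8, -10.9). ∠JBV = 146.1° gives BV at -116° from the x-axis; with |BV| = 28.6, V = (-33.3, -36.7). Then |AV| = |V − A| = 40.0.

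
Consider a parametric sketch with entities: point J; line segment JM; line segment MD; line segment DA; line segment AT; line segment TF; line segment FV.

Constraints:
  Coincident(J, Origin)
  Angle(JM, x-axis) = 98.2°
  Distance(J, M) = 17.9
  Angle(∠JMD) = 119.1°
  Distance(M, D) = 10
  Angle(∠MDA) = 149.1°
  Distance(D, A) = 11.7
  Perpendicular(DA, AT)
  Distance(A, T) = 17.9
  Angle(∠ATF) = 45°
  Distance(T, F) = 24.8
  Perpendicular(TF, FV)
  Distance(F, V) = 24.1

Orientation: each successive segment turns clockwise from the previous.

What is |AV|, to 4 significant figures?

16.68

∠ATF = 45.0° gives TF at 141.4° from the x-axis; with |TF| = 24.8, F = (-0.3577, 22.76). The perpendicularity gives FV at right angles to TF, so FV runs at 51.40°; with |FV| = 24.1, V = (14.68, 41.60). Then |AV| = |V − A| = 16.68.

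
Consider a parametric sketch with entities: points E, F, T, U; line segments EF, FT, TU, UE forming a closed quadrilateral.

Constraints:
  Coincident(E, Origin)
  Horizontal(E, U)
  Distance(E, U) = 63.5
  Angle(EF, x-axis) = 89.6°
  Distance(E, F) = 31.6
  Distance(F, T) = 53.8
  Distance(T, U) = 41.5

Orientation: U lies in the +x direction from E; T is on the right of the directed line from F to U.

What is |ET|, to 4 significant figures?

29.89

Checks: |FT| = 53.80 ✓; |TU| = 41.50 ✓.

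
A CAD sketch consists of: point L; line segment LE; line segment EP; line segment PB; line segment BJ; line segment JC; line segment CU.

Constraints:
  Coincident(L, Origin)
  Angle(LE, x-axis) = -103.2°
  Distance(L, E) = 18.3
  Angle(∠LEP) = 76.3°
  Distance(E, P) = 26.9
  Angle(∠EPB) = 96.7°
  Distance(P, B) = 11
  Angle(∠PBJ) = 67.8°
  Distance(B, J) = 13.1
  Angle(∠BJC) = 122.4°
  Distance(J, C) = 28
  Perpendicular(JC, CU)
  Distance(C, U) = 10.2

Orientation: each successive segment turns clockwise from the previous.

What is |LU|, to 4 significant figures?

42.12

∠BJC = 122.4° gives JC at -100.0° from the x-axis; with |JC| = 28.0, C = (-19.56, -31.73). JC ⟂ CU, so CU runs at 170.0°; with |CU| = 10.2, U = (-29.60, -29.96). Then |LU| = |U − L| = 42.12.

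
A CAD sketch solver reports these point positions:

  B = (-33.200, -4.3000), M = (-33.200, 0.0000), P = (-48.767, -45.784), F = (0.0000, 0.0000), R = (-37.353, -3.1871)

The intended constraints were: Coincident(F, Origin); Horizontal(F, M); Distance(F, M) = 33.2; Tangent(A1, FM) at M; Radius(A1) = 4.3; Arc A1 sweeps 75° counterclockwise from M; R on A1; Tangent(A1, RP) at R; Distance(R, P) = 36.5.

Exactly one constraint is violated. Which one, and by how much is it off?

Distance(R, P) = 36.5 — off by 7.60.

F = (0.00, 0.00) ✓; F.y = 0.00, M.y = 0.00 ✓; |FM| = 33.20 ✓; ∠(BM, MF) = 90.00° ✓; |BM| = 4.300 ✓; bearing(B→R) − bearing(B→M) = 75.00° ✓; |BR| = 4.300 ✓; ∠(BR, RP) = 90.00° ✓; |RP| = 44.10 ✗.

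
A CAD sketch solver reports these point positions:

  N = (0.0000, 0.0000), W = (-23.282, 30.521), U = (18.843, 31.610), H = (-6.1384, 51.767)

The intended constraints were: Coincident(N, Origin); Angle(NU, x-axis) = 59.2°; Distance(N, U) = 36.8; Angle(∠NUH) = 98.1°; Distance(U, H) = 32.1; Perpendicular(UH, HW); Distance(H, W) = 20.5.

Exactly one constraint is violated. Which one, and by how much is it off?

Distance(H, W) = 20.5 — off by 6.80.

N = (0.00, 0.00) ✓; NU at 59.20° ✓; |NU| = 36.80 ✓; ∠NUH = 98.10° ✓; |UH| = 32.10 ✓; ∠(UH, HW) = 90.00° ✓; |HW| = 27.30 ✗.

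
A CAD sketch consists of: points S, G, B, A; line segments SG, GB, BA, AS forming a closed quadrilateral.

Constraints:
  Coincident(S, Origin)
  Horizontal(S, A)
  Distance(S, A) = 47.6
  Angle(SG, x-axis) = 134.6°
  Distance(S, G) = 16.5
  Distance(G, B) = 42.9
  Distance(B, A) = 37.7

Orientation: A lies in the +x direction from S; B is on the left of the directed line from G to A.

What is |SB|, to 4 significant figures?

41.08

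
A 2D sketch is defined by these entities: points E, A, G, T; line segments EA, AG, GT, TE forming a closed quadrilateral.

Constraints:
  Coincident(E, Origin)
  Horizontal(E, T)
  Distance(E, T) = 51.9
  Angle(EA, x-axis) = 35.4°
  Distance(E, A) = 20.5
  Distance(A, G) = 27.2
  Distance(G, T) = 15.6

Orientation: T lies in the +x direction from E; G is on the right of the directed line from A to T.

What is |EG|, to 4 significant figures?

37.85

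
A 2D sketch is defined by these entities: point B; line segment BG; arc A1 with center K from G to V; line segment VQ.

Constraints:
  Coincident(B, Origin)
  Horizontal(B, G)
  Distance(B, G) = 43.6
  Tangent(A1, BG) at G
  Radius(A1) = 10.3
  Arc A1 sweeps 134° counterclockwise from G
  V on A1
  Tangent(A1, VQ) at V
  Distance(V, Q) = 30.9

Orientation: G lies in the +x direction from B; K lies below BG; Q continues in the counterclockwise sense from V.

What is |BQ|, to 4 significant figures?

69.99

B is at the origin; BG is horizontal with |BG| = 43.6 and G on the +x side, so G = (43.60, 0.000). The tangent condition forces KG to be normal to BG, so K = G + (0, -10.3) = (43.60, -10.30). On A1, G sits at bearing 90° from K; a 134° counterclockwise sweep puts V at bearing 224°, so V = K + 10.3·(cos 224°, sin 224°) = (36.19, -17.45). A1 meets VQ tangentially, so KV is at right angles to VQ, so VQ runs along (−sin 224°, cos 224°); with |VQ| = 30.9, Q = (57.66, -39.68). Then |BQ| = |Q − B| = 69.99.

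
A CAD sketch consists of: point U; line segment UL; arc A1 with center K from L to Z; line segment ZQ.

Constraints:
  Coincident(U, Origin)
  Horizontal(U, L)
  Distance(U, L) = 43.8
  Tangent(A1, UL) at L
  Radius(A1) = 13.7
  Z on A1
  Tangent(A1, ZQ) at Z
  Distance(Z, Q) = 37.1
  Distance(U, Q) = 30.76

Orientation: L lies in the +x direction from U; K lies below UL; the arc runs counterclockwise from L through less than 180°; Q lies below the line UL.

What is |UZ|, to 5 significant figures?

34.457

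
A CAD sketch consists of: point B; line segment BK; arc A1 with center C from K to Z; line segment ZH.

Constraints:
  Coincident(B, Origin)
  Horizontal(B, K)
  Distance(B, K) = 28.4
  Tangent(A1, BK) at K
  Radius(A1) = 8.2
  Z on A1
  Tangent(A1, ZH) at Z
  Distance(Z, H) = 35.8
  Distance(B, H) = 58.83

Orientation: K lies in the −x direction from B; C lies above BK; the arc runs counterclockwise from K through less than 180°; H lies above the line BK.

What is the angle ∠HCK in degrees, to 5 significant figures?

161.33°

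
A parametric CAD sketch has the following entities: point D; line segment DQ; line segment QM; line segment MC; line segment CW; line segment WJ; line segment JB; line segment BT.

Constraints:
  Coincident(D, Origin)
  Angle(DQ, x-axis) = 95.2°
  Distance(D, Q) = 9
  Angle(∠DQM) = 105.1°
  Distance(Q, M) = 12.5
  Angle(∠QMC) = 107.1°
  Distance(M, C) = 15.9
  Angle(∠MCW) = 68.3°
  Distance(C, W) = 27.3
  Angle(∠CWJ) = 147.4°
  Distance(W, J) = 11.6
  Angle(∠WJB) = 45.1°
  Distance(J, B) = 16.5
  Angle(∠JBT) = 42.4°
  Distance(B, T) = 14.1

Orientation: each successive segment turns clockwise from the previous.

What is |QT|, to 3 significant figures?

18.8

D is at the origin; DQ runs at 95.2° with length 9.0, so Q = (-0.816, 8.96). ∠DQM = 105.1° gives QM at 20.3° from the x-axis; with |QM| = 12.5, M = (10.9, 13.3). ∠QMC = 107.1° gives MC at -52.6° from the x-axis; with |MC| = 15.9, C = (20.6, 0.668). ∠MCW = 68.3° gives CW at -164° from the x-axis; with |CW| = 27.3, W = (-5.72, -6.72). ∠CWJ = 147.4° gives WJ at 163° from the x-axis; with |WJ| = 11.6, J = (-16.8, -3.35). ∠WJB = 45.1° gives JB at 28.2° from the x-axis; with |JB| = 16.5, B = (-2.27, 4.45). ∠JBT = 42.4° gives BT at -109° from the x-axis; with |BT| = 14.1, T = (-6.96, -8.85). Then |QT| = |T − Q| = 18.8.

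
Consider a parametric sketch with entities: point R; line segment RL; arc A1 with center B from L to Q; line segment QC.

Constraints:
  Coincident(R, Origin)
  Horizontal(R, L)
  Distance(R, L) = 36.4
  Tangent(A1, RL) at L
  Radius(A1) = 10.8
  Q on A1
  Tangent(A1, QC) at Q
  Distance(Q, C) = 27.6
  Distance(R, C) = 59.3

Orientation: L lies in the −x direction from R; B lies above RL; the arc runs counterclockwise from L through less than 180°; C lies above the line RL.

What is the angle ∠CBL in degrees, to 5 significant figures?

164.41°

Checks: R = (0.00, 0.00) ✓; |BQ| = 10.80 ✓; ∠(BQ, QC) = 90.00° ✓; |QC| = 27.60 ✓; |RC| = 59.30 ✓.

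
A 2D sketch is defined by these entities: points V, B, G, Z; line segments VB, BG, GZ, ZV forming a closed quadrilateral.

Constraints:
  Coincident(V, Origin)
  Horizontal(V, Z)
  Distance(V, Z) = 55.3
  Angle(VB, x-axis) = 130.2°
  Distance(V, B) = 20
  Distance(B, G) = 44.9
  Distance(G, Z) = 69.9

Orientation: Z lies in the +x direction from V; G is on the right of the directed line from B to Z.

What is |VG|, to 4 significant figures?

30.47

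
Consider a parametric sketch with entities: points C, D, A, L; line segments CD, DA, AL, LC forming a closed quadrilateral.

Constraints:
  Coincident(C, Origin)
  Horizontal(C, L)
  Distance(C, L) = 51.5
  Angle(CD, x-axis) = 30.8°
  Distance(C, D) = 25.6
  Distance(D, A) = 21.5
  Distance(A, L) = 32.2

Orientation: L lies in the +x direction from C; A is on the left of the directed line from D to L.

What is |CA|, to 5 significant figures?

46.670

Checks: CD at 30.80° ✓; |DA| = 21.50 ✓; |AL| = 32.20 ✓.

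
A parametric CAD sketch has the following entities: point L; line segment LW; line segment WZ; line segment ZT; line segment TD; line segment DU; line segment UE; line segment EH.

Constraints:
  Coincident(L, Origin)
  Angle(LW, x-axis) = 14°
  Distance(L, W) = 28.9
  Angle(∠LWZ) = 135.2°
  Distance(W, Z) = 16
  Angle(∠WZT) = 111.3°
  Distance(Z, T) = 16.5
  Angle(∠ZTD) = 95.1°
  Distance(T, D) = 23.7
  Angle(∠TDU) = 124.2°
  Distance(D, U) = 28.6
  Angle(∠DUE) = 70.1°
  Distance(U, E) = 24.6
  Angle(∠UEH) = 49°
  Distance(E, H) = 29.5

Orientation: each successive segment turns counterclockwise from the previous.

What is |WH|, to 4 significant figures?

25.95

∠DUE = 70.1° gives UE at 18.10° from the x-axis; with |UE| = 24.6, E = (28.76, 0.1254). ∠UEH = 49.0° gives EH at 149.1° from the x-axis; with |EH| = 29.5, H = (3.446, 15.27). Then |WH| = |H − W| = 25.95.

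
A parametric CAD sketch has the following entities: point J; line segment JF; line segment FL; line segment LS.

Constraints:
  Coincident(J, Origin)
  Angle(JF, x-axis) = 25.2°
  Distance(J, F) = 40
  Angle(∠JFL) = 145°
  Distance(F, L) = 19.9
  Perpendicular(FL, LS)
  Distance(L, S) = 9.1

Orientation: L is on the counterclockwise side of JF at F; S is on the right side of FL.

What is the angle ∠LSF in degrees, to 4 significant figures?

65.43°

J is at the origin; JF runs at 25.2° with length 40.0, so F = 40.0·(cos 25.2°, sin 25.2°) = (36.19, 17.03). ∠JFL = 145.0°, so FL runs at 25.2° + (180° − 145.0°) = 60.20° from the x-axis; with |FL| = 19.9, L = F + 19.9·(cos 60.20°, sin 60.20°) = (46.08, 34.30). FL ⟂ LS; with |LS| = 9.1 on the right of FL, S = L + 9.1·(0.8678, -0.4970) = (53.98, 29.78). Then cos ∠LSF = SL·SF / (|SL||SF|), giving 65.43°.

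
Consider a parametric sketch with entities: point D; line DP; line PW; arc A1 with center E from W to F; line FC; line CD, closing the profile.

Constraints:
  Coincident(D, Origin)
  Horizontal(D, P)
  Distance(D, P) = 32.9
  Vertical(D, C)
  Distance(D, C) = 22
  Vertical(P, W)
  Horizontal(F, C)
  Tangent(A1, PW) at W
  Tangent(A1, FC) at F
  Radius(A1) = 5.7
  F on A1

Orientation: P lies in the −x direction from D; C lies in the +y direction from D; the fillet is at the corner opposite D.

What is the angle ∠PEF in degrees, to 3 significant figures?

161°

D is at the origin; D and P share the same y with |DP| = 32.9 and P on the −x side, so P = (-32.9, 0.00). D and C share the same x with |DC| = 22.0 and C on the +y side, so C = (0.00, 22.0). The virtual corner opposite D is at (-32.9, 22.0). Since A1 is tangent to PW there, EW ⟂ PW and the tangent condition forces EF to be normal to FC, with radius 5.7, so the center E sits 5.7 in from both sides at E = (-27.2, 16.3). That places the tangent points at W = (-32.9, 16.3) on PW and F = (-27.2, 22.0) on FC. Then cos ∠PEF = EP·EF / (|EP||EF|), giving 161°.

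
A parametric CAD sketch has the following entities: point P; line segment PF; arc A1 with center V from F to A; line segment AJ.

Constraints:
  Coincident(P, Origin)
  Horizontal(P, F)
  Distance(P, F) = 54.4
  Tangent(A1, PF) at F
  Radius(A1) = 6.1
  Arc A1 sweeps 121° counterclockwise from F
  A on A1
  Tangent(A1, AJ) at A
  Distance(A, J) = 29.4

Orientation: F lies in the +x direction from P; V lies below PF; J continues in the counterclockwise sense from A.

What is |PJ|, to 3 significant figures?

73.0

P is at the origin; PF is horizontal with |PF| = 54.4 and F on the +x side, so F = (54.4, 0.00). A1 meets PF tangentially, so VF is at right angles to PF, so V = F + (0, -6.1) = (54.4, -6.10). On A1, F sits at bearing 90° from V; a 121° counterclockwise sweep puts A at bearing 211°, so A = V + 6.1·(cos 211°, sin 211°) = (49.2, -9.24). Since A1 is tangent to AJ there, VA ⟂ AJ, so AJ runs along (−sin 211°, cos 211°); with |AJ| = 29.4, J = (64.3, -34.4). Then |PJ| = |J − P| = 73.0.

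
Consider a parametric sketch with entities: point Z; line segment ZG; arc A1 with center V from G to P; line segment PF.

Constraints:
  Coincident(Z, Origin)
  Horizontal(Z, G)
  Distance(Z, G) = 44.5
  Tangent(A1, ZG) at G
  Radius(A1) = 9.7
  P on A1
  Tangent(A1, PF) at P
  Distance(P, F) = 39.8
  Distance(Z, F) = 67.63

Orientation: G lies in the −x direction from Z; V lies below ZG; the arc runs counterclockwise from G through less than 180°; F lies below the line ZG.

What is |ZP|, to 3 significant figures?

55.2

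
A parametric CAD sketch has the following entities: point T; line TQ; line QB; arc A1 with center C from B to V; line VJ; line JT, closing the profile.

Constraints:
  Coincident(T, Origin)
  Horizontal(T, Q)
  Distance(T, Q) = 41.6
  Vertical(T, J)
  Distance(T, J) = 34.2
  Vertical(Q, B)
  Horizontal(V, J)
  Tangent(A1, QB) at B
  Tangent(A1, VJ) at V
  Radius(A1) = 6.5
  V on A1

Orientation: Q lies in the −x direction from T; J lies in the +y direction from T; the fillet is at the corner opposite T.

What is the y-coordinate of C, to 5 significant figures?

27.700

TJ is vertical with |TJ| = 34.2 and J on the +y side, so J = (0.0000, 34.200). The virtual corner opposite T is at (-41.600, 34.200). Since A1 is tangent to QB there, CB ⟂ QB and the tangent condition forces CV to be normal to VJ, with radius 6.5, so the center C sits 6.5 in from both sides at C = (-35.100, 27.700). So C.y = 27.700.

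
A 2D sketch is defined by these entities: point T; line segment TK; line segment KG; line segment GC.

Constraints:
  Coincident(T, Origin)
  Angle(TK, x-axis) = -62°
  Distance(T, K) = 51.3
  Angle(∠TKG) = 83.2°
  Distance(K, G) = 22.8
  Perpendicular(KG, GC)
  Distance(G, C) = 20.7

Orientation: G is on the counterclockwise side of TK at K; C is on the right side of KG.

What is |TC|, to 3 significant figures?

73.6

T is at the origin; TK runs at -62.0° with length 51.3, so K = 51.3·(cos -62.0°, sin -62.0°) = (24.1, -45.3). ∠TKG = 83.2°, so KG runs at -62.0° + (180° − 83.2°) = 34.8° from the x-axis; with |KG| = 22.8, G = K + 22.8·(cos 34.8°, sin 34.8°) = (42.8, -32.3). KG ⟂ GC; with |GC| = 20.7 on the right of KG, C = G + 20.7·(0.571, -0.821) = (54.6, -49.3). Then |TC| = |C − T| = 73.6.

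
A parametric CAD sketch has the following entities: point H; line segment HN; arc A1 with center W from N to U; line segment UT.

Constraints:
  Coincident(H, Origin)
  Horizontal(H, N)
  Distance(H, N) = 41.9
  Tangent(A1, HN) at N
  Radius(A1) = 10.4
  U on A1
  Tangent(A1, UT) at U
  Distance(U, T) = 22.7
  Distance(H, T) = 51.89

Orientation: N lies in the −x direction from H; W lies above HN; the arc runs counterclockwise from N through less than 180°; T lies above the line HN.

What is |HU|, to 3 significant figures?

34.6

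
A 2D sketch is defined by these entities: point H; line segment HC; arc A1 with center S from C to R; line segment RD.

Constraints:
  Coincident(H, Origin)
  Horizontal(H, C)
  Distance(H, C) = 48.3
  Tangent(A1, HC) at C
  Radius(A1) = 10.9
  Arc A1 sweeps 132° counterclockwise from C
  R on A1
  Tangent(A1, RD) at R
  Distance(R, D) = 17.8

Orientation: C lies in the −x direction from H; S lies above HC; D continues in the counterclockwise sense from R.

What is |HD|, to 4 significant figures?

60.85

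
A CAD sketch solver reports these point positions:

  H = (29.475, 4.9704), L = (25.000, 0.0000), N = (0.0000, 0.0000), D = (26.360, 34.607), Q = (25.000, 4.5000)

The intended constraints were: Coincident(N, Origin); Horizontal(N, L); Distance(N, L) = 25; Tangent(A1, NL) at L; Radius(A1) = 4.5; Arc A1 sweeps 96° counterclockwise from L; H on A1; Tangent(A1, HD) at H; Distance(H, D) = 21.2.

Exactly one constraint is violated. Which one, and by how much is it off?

Distance(H, D) = 21.2 — off by 8.60.

N = (0.00, 0.00) ✓; N.y = 0.00, L.y = 0.00 ✓; |NL| = 25.00 ✓; ∠(QL, LN) = 90.00° ✓; |QL| = 4.500 ✓; bearing(Q→H) − bearing(Q→L) = 96.00° ✓; |QH| = 4.500 ✓; ∠(QH, HD) = 90.00° ✓; |HD| = 29.80 ✗.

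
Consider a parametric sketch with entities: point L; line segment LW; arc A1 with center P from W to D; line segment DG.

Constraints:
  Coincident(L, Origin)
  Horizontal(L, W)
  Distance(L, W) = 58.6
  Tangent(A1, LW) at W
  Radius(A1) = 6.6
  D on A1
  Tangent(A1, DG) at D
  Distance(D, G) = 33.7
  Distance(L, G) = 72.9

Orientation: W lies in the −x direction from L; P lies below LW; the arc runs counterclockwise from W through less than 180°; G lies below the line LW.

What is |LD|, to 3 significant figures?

65.6

L is at the origin; L and W share the same y with |LW| = 58.6 and W on the −x side, so W = (-58.6, 0.00). Tangency of A1 to LW means the radius PW is perpendicular to LW, so P = W + (0, -6.6) = (-58.6, -6.60). Since PD ⟂ DG (tangency), |PG| = √(6.6² + 33.7²) = 34.3 regardless of where D sits on A1. So G lies on both circle(L, 72.9) and circle(P, 34.3); the below-LW intersection is G = (-60.3, -40.9). D is the foot of the tangent from G: D = (-65.1, -7.54).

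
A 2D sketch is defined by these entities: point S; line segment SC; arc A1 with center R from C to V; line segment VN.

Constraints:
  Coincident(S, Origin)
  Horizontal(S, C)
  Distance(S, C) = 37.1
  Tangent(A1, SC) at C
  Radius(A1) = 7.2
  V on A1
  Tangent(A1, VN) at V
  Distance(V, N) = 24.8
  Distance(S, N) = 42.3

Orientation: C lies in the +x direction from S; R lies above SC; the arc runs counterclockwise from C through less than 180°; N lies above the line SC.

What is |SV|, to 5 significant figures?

44.413

S is at the origin; SC is horizontal with |SC| = 37.1 and C on the +x side, so C = (37.100, 0.0000). Tangency of A1 to SC means the radius RC is perpendicular to SC, so R = C + (0, 7.2) = (37.100, 7.2000). Since RV ⟂ VN (tangency), |RN| = √(7.2² + 24.8²) = 25.824 regardless of where V sits on A1. So N lies on both circle(S, 42.3) and circle(R, 25.824); the above-SC intersection is N = (28.269, 31.467). V is the foot of the tangent from N: V = (42.911, 11.451).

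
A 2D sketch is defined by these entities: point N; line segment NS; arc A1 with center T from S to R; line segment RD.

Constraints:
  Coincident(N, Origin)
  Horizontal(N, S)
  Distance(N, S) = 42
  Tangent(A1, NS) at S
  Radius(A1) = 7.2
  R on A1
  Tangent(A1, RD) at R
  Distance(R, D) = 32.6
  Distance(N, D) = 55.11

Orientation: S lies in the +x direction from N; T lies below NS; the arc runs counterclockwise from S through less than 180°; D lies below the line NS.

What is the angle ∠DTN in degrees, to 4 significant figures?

92.15°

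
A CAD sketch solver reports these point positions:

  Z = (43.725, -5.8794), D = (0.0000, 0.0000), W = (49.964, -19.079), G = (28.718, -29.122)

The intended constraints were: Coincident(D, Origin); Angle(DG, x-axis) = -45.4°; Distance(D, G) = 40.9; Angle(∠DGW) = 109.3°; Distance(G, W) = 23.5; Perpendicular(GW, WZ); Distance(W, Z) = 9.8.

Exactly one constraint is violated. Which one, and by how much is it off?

Distance(W, Z) = 9.8 — off by 4.80.

D = (0.00, 0.00) ✓; DG at -45.40° ✓; |DG| = 40.90 ✓; ∠DGW = 109.3° ✓; |GW| = 23.50 ✓; ∠(GW, WZ) = 90.00° ✓; |WZ| = 14.60 ✗.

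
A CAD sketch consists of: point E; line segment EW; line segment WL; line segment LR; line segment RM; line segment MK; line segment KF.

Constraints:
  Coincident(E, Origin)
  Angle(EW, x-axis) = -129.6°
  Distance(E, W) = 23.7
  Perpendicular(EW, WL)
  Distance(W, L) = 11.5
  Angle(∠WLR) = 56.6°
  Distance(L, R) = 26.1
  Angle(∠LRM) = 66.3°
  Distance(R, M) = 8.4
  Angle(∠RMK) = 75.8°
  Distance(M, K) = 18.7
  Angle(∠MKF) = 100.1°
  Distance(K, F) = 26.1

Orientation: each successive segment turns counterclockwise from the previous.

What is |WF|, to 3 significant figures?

39.0

E is at the origin; EW runs at -129.6° with length 23.7, so W = (-15.1, -18.3). The perpendicularity gives WL at right angles to EW, so WL runs at -39.6°; with |WL| = 11.5, L = (-6.25, -25.6). ∠WLR = 56.6° gives LR at 83.8° from the x-axis; with |LR| = 26.1, R = (-3.43, 0.356). ∠LRM = 66.3° gives RM at -162° from the x-axis; with |RM| = 8.4, M = (-11.4, -2.17). ∠RMK = 75.8° gives MK at -58.3° from the x-axis; with |MK| = 18.7, K = (-1.61, -18.1). ∠MKF = 100.1° gives KF at 21.6° from the x-axis; with |KF| = 26.1, F = (22.7, -8.47). Then |WF| = |F − W| = 39.0.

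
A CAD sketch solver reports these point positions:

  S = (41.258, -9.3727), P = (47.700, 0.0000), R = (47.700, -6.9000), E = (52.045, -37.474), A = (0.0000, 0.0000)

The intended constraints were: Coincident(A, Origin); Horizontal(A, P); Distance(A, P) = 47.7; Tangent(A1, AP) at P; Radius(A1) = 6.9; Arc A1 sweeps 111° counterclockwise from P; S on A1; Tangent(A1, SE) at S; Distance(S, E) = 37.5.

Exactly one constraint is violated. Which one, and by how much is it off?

Distance(S, E) = 37.5 — off by 7.40.

A = (0.00, 0.00) ✓; A.y = 0.00, P.y = 0.00 ✓; |AP| = 47.70 ✓; ∠(RP, PA) = 90.00° ✓; |RP| = 6.900 ✓; bearing(R→S) − bearing(R→P) = 111.0° ✓; |RS| = 6.900 ✓; ∠(RS, SE) = 90.00° ✓; |SE| = 30.10 ✗.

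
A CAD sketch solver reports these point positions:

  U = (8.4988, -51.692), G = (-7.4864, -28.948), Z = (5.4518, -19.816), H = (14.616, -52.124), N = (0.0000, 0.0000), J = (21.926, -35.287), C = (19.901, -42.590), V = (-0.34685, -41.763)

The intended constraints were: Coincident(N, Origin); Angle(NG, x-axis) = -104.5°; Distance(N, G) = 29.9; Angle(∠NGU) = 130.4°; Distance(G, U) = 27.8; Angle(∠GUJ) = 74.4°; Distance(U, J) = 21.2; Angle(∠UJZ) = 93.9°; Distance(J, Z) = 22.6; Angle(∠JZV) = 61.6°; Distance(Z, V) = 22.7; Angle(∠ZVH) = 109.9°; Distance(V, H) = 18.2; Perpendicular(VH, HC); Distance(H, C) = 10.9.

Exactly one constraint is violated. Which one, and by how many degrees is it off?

Perpendicular(VH, HC) — off by 5.70°.

N = (0.00, 0.00) ✓; NG at -104.5° ✓; |NG| = 29.90 ✓; ∠NGU = 130.4° ✓; |GU| = 27.80 ✓; ∠GUJ = 74.40° ✓; |UJ| = 21.20 ✓; ∠UJZ = 93.90° ✓; |JZ| = 22.60 ✓; ∠JZV = 61.60° ✓; |ZV| = 22.70 ✓; ∠ZVH = 109.9° ✓; |VH| = 18.20 ✓; ∠(VH, HC) = 95.70° ✗; |HC| = 10.90 ✓.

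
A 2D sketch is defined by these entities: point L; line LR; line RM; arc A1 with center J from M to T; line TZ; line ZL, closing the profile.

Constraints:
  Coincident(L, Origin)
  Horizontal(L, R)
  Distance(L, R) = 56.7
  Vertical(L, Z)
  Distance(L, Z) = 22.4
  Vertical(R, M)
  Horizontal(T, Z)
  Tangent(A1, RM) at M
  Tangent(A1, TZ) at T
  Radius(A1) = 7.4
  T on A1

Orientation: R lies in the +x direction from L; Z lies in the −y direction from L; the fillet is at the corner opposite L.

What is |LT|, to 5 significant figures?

54.150

The virtual corner opposite L is at (56.700, -22.400). A1 meets RM tangentially, so JM is at right angles to RM and tangency of A1 to TZ means the radius JT is perpendicular to TZ, with radius 7.4, so the center J sits 7.4 in from both sides at J = (49.300, -15.000). That places the tangent points at M = (56.700, -15.000) on RM and T = (49.300, -22.400) on TZ. Then |LT| = |T − L| = 54.150.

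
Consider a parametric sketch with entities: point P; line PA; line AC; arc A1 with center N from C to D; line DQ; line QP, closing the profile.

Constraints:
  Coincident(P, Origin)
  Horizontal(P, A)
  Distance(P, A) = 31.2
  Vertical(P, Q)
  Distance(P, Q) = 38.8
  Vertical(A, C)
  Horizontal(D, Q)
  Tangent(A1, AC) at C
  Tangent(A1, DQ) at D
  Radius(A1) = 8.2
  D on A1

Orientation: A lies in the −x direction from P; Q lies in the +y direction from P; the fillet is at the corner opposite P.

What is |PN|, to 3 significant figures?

38.3

P is at the origin; P and A share the same y with |PA| = 31.2 and A on the −x side, so A = (-31.2, 0.00). P and Q share the same x with |PQ| = 38.8 and Q on the +y side, so Q = (0.00, 38.8). The virtual corner opposite P is at (-31.2, 38.8). The tangent condition forces NC to be normal to AC and tangency of A1 to DQ means the radius ND is perpendicular to DQ, with radius 8.2, so the center N sits 8.2 in from both sides at N = (-23.0, 30.6). Then |PN| = |N − P| = 38.3.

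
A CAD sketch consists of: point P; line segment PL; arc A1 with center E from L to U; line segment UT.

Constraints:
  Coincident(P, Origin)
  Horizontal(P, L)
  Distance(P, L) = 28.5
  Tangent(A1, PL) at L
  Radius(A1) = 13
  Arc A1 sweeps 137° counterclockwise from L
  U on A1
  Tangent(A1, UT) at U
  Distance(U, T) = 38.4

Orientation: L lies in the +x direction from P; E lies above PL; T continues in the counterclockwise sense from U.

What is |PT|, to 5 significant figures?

49.573

P is at the origin; P and L share the same y with |PL| = 28.5 and L on the +x side, so L = (28.500, 0.0000). Tangency of A1 to PL means the radius EL is perpendicular to PL, so E = L + (0, 13) = (28.500, 13.000). On A1, L sits at bearing -90° from E; a 137° counterclockwise sweep puts U at bearing 47°, so U = E + 13.0·(cos 47°, sin 47°) = (37.366, 22.508). Since A1 is tangent to UT there, EU ⟂ UT, so UT runs along (−sin 47°, cos 47°); with |UT| = 38.4, T = (9.2820, 48.696). Then |PT| = |T − P| = 49.573.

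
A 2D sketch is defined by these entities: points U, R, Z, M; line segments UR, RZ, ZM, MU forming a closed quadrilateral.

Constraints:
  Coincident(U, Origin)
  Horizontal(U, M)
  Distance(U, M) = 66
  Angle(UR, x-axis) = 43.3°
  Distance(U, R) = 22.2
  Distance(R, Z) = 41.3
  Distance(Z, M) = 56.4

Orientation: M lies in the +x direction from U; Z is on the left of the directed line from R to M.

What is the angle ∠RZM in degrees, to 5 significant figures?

62.231°

Checks: |RZ| = 41.30 ✓; |ZM| = 56.40 ✓.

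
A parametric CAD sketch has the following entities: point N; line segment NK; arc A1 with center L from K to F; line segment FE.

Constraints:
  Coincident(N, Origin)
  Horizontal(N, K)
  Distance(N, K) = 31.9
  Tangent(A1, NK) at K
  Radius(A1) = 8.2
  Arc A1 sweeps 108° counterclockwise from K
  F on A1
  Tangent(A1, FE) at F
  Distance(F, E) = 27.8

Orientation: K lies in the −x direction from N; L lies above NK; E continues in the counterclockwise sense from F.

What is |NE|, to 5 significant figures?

49.504

N is at the origin; N and K share the same y with |NK| = 31.9 and K on the −x side, so K = (-31.900, 0.0000). Tangency of A1 to NK means the radius LK is perpendicular to NK, so L = K + (0, 8.2) = (-31.900, 8.2000). On A1, K sits at bearing -90° from L; a 108° counterclockwise sweep puts F at bearing 18°, so F = L + 8.2·(cos 18°, sin 18°) = (-24.101, 10.734). Since A1 is tangent to FE there, LF ⟂ FE, so FE runs along (−sin 18°, cos 18°); with |FE| = 27.8, E = (-32.692, 37.173). Then |NE| = |E − N| = 49.504.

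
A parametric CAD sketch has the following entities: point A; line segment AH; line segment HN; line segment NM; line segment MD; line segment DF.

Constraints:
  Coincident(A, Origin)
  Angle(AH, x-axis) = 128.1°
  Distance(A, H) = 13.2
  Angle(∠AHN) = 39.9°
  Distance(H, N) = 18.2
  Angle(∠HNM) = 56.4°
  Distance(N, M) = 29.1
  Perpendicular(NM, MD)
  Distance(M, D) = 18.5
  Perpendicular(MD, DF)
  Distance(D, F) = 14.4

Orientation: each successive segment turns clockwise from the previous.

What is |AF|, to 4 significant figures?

16.77

A is at the origin; AH runs at 128.1° with length 13.2, so H = (-8.145, 10.39). ∠AHN = 39.9° gives HN at -12.00° from the x-axis; with |HN| = 18.2, N = (9.657, 6.604). ∠HNM = 56.4° gives NM at -135.6° from the x-axis; with |NM| = 29.1, M = (-11.13, -13.76). NM ⟂ MD, so MD runs at 134.4°; with |MD| = 18.5, D = (-24.08, -0.5389). MD ⟂ DF, so DF runs at 44.40°; with |DF| = 14.4, F = (-13.79, 9.536). Then |AF| = |F − A| = 16.77.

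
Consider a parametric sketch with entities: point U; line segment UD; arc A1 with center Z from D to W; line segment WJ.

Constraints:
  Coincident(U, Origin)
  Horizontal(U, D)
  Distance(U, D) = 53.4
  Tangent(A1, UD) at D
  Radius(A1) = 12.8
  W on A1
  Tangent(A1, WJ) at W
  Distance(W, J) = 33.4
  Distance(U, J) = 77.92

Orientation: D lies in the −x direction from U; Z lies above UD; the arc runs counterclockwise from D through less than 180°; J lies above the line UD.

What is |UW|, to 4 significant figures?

47.29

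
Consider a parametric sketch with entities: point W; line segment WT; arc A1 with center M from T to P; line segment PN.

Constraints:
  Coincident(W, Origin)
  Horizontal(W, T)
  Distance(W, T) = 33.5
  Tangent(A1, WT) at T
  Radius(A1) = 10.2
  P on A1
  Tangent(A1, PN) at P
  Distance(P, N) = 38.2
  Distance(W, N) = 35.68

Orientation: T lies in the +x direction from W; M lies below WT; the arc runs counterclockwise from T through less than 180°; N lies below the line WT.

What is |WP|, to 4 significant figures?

25.53

W is at the origin; W and T share the same y with |WT| = 33.5 and T on the +x side, so T = (33.50, 0.000). The tangent condition forces MT to be normal to WT, so M = T + (0, -10.2) = (33.50, -10.20). Since MP ⟂ PN (tangency), |MN| = √(10.2² + 38.2²) = 39.54 regardless of where P sits on A1. So N lies on both circle(W, 35.68) and circle(M, 39.54); the below-WT intersection is N = (3.150, -35.54). P is the foot of the tangent from N: P = (25.16, -4.322).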